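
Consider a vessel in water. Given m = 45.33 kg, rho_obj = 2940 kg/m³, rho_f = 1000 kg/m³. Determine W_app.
Formula: W_{app} = mg\left(1 - \frac{\rho_f}{\rho_{obj}}\right)
W_app = 45.33·9.81·(1 − 1000/2940) = 293.4 N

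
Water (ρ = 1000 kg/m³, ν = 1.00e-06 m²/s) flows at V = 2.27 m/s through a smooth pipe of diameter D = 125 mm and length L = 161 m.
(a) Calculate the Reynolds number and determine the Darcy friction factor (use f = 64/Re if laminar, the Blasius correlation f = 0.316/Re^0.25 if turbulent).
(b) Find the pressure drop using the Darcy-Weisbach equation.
(a) Re = V·D/ν = 2.27·0.125/1.00e-06 = 283750 → turbulent (Re > 4000); f = 0.316/Re^0.25 = 0.316/283750^0.25 = 0.013692 (Blasius is strictly valid for Re ≲ 1e5; used here as the smooth-pipe estimate the problem specifies)
(b) Darcy-Weisbach: ΔP = f·(L/D)·½ρV²/1000 = 0.013692·(161/0.125)·½·1000·2.27²/1000 = 45.44 kPa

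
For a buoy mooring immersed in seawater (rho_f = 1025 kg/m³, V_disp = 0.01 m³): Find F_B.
Formula: F_B = \rho_f g V_{disp}
F_B = 1025·9.81·0.01 = 100.6 N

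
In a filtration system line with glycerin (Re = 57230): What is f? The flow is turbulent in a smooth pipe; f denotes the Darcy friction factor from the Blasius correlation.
Formula: f = \frac{0.316}{Re^{0.25}}
f = 0.316/57230^0.25 = 0.02043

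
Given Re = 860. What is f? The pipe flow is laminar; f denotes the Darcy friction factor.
Formula: f = \frac{64}{Re}
f = 64/860 = 0.07442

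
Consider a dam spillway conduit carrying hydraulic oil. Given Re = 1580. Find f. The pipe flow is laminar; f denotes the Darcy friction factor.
Formula: f = \frac{64}{Re}
f = 64/1580 = 0.04051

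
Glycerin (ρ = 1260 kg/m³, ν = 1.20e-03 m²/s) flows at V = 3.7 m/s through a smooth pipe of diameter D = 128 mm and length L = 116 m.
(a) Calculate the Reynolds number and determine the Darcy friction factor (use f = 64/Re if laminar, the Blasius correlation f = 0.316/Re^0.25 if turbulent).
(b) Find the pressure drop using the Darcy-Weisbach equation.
(a) Re = V·D/ν = 3.7·0.128/1.20e-03 = 394.67 → laminar (Re < 2300); f = 64/Re = 64/394.67 = 0.16216
(b) Darcy-Weisbach: ΔP = f·(L/D)·½ρV²/1000 = 0.16216·(116/0.128)·½·1260·3.7²/1000 = 1267 kPa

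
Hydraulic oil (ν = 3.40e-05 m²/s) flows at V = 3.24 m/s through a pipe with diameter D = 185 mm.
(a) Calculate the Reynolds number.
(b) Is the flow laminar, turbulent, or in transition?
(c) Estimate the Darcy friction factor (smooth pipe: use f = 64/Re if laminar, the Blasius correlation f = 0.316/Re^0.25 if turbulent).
(a) Re = V·D/ν = 3.24·0.185/3.40e-05 = 17629
(b) Flow regime: turbulent (Re > 4000)
(c) Friction factor: f = 0.316/Re^0.25 = 0.316/17629^0.25 = 0.02742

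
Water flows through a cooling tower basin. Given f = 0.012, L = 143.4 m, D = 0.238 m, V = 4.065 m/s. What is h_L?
Formula: h_L = f \frac{L}{D} \frac{V^2}{2g}
h_L = 0.012·(143.4/0.238)·4.065²/(2·9.81) = 6.089 m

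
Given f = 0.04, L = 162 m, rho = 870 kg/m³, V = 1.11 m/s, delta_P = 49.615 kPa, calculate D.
Formula: \Delta P = f \frac{L}{D} \frac{\rho V^2}{2}
Substituting knowns: 49.615 = 0.04·(162/D)·0.5·870·1.11²/1000
Solving for D: D = 0.04·162·0.5·870·1.11²/(49.615·1000) = 0.07 m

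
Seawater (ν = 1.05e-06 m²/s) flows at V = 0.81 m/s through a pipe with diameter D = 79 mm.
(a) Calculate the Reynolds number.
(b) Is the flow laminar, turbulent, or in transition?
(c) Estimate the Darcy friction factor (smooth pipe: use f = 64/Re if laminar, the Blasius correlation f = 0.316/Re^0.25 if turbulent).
(a) Re = V·D/ν = 0.81·0.079/1.05e-06 = 60943
(b) Flow regime: turbulent (Re > 4000)
(c) Friction factor: f = 0.316/Re^0.25 = 0.316/60943^0.25 = 0.02011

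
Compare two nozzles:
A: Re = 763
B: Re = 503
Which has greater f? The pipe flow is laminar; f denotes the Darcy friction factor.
f(A) = 0.08388, f(B) = 0.1272. Answer: B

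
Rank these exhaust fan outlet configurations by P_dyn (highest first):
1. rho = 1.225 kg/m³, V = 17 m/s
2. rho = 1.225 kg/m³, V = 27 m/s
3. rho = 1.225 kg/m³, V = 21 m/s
Case 1: P_dyn = 0.177 kPa
Case 2: P_dyn = 0.4465 kPa
Case 3: P_dyn = 0.2701 kPa
Ranking (highest first): 2, 3, 1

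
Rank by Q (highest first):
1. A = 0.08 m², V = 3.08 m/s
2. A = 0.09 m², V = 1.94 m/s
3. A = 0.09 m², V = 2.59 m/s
Case 1: Q = 246.4 L/s
Case 2: Q = 174.6 L/s
Case 3: Q = 233.1 L/s
Ranking (highest first): 1, 3, 2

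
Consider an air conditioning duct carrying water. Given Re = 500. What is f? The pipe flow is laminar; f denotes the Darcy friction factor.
Formula: f = \frac{64}{Re}
f = 64/500 = 0.128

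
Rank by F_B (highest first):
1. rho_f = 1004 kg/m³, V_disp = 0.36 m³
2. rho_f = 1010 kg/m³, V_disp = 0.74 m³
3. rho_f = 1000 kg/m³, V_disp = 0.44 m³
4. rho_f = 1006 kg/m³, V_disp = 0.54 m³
Case 1: F_B = 3546 N
Case 2: F_B = 7332 N
Case 3: F_B = 4316 N
Case 4: F_B = 5329 N
Ranking (highest first): 2, 4, 3, 1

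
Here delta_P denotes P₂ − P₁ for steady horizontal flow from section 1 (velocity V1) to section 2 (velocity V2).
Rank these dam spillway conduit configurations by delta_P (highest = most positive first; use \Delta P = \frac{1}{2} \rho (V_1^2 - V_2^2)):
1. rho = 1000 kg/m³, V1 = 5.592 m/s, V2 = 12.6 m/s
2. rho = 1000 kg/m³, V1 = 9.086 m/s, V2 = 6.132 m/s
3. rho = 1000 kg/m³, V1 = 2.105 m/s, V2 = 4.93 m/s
Case 1: delta_P = -63.74 kPa
Case 2: delta_P = 22.48 kPa
Case 3: delta_P = -9.937 kPa
Ranking (highest first): 2, 3, 1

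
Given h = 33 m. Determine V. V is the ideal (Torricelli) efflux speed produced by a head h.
Formula: V = \sqrt{2 g h}
V = √(2·9.81·33) = 25.45 m/s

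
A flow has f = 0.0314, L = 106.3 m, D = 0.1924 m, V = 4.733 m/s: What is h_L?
Formula: h_L = f \frac{L}{D} \frac{V^2}{2g}
h_L = 0.0314·(106.3/0.1924)·4.733²/(2·9.81) = 19.81 m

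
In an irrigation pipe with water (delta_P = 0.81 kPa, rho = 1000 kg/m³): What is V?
Formula: V = \sqrt{\frac{2 \Delta P}{\rho}}
V = √(2·(0.81·1000)/1000) = 1.273 m/s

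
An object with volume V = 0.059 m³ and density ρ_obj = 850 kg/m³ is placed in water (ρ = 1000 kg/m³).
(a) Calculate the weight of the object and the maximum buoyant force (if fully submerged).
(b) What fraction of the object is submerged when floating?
(a) W=rho_obj*g*V=850*9.81*0.059=492.0 N; F_B(max)=rho*g*V=1000*9.81*0.059=578.8 N
(b) Floating fraction=rho_obj/rho=850/1000=0.850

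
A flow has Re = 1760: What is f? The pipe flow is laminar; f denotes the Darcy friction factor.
Formula: f = \frac{64}{Re}
f = 64/1760 = 0.03636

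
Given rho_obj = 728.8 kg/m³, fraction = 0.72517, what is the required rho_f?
Formula: f_{sub} = \frac{\rho_{obj}}{\rho_f}
Substituting knowns: 0.72517 = 728.8/rho_f
Solving for rho_f: rho_f = 728.8/0.72517 = 1005 kg/m³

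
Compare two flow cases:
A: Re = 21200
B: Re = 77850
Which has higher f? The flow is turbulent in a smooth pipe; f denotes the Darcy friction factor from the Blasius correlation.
f(A) = 0.02619, f(B) = 0.01892. Answer: A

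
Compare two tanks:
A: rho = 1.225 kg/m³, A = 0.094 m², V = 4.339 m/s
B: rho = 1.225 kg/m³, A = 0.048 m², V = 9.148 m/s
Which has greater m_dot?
m_dot(A) = 0.4996 kg/s, m_dot(B) = 0.5379 kg/s. Answer: B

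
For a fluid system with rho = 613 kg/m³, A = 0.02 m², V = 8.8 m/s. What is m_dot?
Formula: \dot{m} = \rho A V
m_dot = 613·0.02·8.8 = 107.9 kg/s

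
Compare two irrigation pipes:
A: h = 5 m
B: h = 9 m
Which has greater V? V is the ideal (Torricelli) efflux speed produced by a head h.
V(A) = 9.905 m/s, V(B) = 13.29 m/s. Answer: B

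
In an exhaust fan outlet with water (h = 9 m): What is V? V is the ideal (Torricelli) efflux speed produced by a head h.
Formula: V = \sqrt{2 g h}
V = √(2·9.81·9) = 13.29 m/s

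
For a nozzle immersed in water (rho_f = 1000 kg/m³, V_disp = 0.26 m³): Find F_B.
Formula: F_B = \rho_f g V_{disp}
F_B = 1000·9.81·0.26 = 2551 N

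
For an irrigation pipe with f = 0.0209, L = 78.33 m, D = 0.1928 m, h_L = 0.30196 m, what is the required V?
Formula: h_L = f \frac{L}{D} \frac{V^2}{2g}
Substituting knowns: 0.30196 = 0.0209·(78.33/0.1928)·V²/(2·9.81)
Solving for V: V = √(0.30196·2·9.81/(0.0209·(78.33/0.1928))) = 0.8353 m/s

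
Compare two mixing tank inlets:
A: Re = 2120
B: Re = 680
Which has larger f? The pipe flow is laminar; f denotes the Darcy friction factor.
f(A) = 0.03019, f(B) = 0.09412. Answer: B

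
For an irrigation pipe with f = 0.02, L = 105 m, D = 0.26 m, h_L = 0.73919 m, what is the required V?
Formula: h_L = f \frac{L}{D} \frac{V^2}{2g}
Substituting knowns: 0.73919 = 0.02·(105/0.26)·V²/(2·9.81)
Solving for V: V = √(0.73919·2·9.81/(0.02·(105/0.26))) = 1.34 m/s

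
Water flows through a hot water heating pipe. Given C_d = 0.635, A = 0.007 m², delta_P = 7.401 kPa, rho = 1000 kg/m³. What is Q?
Formula: Q = C_d A \sqrt{\frac{2 \Delta P}{\rho}}
Q = 0.635·0.007·√(2·(7.401·1000)/1000)·1000 = 17.1 L/s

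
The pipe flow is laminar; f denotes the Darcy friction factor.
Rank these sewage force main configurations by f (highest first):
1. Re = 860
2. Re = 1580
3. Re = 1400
Case 1: f = 0.07442
Case 2: f = 0.04051
Case 3: f = 0.04571
Ranking (highest first): 1, 3, 2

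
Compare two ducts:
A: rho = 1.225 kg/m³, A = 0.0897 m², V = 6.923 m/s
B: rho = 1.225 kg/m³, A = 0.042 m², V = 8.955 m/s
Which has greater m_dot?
m_dot(A) = 0.7607 kg/s, m_dot(B) = 0.4607 kg/s. Answer: A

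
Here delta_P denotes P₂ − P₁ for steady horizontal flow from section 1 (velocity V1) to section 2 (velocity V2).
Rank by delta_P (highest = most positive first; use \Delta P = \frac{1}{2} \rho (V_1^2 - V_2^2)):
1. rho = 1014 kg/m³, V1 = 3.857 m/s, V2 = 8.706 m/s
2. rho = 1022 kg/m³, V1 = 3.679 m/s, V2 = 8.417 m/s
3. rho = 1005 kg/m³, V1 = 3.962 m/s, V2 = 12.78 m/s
Case 1: delta_P = -30.89 kPa
Case 2: delta_P = -29.29 kPa
Case 3: delta_P = -74.18 kPa
Ranking (highest first): 2, 1, 3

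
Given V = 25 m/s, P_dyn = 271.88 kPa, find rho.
Formula: P_{dyn} = \frac{1}{2} \rho V^2
Substituting knowns: 271.88 = 0.5·rho·25²/1000
Solving for rho: rho = 2·(271.88·1000)/25² = 870 kg/m³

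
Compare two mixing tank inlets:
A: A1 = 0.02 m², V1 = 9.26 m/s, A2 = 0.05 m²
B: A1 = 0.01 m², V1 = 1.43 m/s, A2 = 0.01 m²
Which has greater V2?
V2(A) = 3.704 m/s, V2(B) = 1.43 m/s. Answer: A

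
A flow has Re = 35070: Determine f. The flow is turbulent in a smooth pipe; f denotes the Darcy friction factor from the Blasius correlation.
Formula: f = \frac{0.316}{Re^{0.25}}
f = 0.316/35070^0.25 = 0.02309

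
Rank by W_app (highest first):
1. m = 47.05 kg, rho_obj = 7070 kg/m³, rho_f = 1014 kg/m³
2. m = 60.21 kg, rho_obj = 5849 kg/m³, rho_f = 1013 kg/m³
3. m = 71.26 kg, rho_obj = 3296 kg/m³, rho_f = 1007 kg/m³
Case 1: W_app = 395.4 N
Case 2: W_app = 488.4 N
Case 3: W_app = 485.5 N
Ranking (highest first): 2, 3, 1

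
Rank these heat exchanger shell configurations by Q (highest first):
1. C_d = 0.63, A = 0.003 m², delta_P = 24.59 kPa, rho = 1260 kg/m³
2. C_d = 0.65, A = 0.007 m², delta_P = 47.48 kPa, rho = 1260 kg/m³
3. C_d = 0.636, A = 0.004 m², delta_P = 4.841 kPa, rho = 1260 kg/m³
Case 1: Q = 11.81 L/s
Case 2: Q = 39.5 L/s
Case 3: Q = 7.052 L/s
Ranking (highest first): 2, 1, 3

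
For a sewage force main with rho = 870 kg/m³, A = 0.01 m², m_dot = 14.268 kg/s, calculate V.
Formula: \dot{m} = \rho A V
Substituting knowns: 14.268 = 870·0.01·V
Solving for V: V = 14.268/(870·0.01) = 1.64 m/s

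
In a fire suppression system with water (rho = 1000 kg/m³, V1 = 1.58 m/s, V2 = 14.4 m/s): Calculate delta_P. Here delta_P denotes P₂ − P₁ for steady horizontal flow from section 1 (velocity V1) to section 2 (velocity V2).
Formula: \Delta P = \frac{1}{2} \rho (V_1^2 - V_2^2)
delta_P = 0.5·1000·(1.58² − 14.4²)/1000 = -102.4 kPa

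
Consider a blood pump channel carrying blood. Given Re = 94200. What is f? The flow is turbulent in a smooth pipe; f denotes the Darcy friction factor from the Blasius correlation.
Formula: f = \frac{0.316}{Re^{0.25}}
f = 0.316/94200^0.25 = 0.01804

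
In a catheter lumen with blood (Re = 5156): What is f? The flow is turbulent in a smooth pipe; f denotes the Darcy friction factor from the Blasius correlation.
Formula: f = \frac{0.316}{Re^{0.25}}
f = 0.316/5156^0.25 = 0.03729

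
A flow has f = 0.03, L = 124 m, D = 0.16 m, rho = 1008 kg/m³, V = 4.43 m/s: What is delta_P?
Formula: \Delta P = f \frac{L}{D} \frac{\rho V^2}{2}
delta_P = 0.03·(124/0.16)·0.5·1008·4.43²/1000 = 230 kPa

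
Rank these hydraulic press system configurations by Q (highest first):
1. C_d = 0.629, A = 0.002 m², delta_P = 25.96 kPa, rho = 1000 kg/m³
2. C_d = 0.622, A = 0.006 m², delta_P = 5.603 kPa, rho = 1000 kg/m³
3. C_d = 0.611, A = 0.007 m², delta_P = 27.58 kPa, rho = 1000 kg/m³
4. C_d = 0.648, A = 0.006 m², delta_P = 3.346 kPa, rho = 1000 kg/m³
Case 1: Q = 9.065 L/s
Case 2: Q = 12.49 L/s
Case 3: Q = 31.77 L/s
Case 4: Q = 10.06 L/s
Ranking (highest first): 3, 2, 4, 1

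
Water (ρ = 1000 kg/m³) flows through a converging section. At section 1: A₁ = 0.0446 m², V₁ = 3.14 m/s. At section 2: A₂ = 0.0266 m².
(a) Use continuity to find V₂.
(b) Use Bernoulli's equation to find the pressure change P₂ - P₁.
(a) Continuity: A₁V₁=A₂V₂ -> V₂=A₁V₁/A₂=0.0446*3.14/0.0266=5.26 m/s
(b) Bernoulli: P₂-P₁=0.5*rho*(V₁^2-V₂^2)/1000=0.5*1000*(3.14^2-5.26^2)/1000=-8.904 kPa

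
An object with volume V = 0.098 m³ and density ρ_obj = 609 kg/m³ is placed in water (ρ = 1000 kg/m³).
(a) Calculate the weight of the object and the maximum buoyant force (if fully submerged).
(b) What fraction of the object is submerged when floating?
(a) W=rho_obj*g*V=609*9.81*0.098=585.5 N; F_B(max)=rho*g*V=1000*9.81*0.098=961.4 N
(b) Floating fraction=rho_obj/rho=609/1000=0.609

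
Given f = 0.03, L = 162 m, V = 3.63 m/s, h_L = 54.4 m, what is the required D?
Formula: h_L = f \frac{L}{D} \frac{V^2}{2g}
Substituting knowns: 54.4 = 0.03·(162/D)·3.63²/(2·9.81)
Solving for D: D = 0.03·162·3.63²/(2·9.81·54.4) = 0.06 m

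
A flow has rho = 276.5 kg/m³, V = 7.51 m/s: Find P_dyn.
Formula: P_{dyn} = \frac{1}{2} \rho V^2
P_dyn = 0.5·276.5·7.51²/1000 = 7.797 kPa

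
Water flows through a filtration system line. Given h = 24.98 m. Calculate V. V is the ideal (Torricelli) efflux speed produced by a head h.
Formula: V = \sqrt{2 g h}
V = √(2·9.81·24.98) = 22.14 m/s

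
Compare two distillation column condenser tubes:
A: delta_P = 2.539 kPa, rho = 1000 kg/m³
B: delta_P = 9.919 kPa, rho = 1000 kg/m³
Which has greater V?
V(A) = 2.253 m/s, V(B) = 4.454 m/s. Answer: B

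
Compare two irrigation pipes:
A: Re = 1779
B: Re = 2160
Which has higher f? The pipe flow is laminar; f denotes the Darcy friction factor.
f(A) = 0.03598, f(B) = 0.02963. Answer: A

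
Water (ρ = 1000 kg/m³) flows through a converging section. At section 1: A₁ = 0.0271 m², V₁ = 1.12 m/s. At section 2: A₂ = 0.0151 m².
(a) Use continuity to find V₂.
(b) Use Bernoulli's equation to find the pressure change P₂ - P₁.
(a) Continuity: A₁V₁=A₂V₂ -> V₂=A₁V₁/A₂=0.0271*1.12/0.0151=2.01 m/s
(b) Bernoulli: P₂-P₁=0.5*rho*(V₁^2-V₂^2)/1000=0.5*1000*(1.12^2-2.01^2)/1000=-1.393 kPa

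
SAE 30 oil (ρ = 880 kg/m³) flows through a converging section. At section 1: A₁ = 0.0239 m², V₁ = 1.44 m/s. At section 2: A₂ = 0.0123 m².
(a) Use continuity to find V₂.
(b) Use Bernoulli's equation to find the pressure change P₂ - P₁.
(a) Continuity: A₁V₁=A₂V₂ -> V₂=A₁V₁/A₂=0.0239*1.44/0.0123=2.80 m/s
(b) Bernoulli: P₂-P₁=0.5*rho*(V₁^2-V₂^2)/1000=0.5*880*(1.44^2-2.80^2)/1000=-2.537 kPa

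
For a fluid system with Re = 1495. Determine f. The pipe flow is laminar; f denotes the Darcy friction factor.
Formula: f = \frac{64}{Re}
f = 64/1495 = 0.04281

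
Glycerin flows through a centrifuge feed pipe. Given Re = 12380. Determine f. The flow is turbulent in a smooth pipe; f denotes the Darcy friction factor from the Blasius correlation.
Formula: f = \frac{0.316}{Re^{0.25}}
f = 0.316/12380^0.25 = 0.02996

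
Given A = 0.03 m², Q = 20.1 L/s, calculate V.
Formula: Q = A V
Substituting knowns: 20.1 = 0.03·V·1000
Solving for V: V = (20.1/1000)/0.03 = 0.67 m/s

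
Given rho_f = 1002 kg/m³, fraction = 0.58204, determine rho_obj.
Formula: f_{sub} = \frac{\rho_{obj}}{\rho_f}
Substituting knowns: 0.58204 = rho_obj/1002
Solving for rho_obj: rho_obj = 0.58204·1002 = 583.2 kg/m³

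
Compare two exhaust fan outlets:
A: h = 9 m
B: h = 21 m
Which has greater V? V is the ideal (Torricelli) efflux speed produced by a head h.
V(A) = 13.29 m/s, V(B) = 20.3 m/s. Answer: B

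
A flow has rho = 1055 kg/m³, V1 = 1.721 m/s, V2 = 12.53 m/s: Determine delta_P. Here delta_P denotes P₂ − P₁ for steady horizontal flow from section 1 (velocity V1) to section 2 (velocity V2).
Formula: \Delta P = \frac{1}{2} \rho (V_1^2 - V_2^2)
delta_P = 0.5·1055·(1.721² − 12.53²)/1000 = -81.26 kPa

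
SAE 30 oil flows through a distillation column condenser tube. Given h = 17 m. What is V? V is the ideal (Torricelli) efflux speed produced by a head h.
Formula: V = \sqrt{2 g h}
V = √(2·9.81·17) = 18.26 m/s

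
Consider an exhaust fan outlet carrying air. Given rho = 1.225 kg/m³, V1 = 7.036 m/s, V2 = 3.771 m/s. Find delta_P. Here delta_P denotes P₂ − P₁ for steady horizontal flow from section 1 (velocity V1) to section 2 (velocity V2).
Formula: \Delta P = \frac{1}{2} \rho (V_1^2 - V_2^2)
delta_P = 0.5·1.225·(7.036² − 3.771²)/1000 = 0.02161 kPa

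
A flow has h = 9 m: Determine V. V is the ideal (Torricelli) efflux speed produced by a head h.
Formula: V = \sqrt{2 g h}
V = √(2·9.81·9) = 13.29 m/s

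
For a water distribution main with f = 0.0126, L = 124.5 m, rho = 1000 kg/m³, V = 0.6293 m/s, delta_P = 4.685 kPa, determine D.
Formula: \Delta P = f \frac{L}{D} \frac{\rho V^2}{2}
Substituting knowns: 4.685 = 0.0126·(124.5/D)·0.5·1000·0.6293²/1000
Solving for D: D = 0.0126·124.5·0.5·1000·0.6293²/(4.685·1000) = 0.0663 m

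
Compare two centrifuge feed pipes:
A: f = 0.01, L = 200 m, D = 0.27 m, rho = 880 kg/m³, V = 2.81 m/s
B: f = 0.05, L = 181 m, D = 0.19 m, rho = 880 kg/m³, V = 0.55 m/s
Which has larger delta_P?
delta_P(A) = 25.74 kPa, delta_P(B) = 6.34 kPa. Answer: A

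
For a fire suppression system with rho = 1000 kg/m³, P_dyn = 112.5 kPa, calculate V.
Formula: P_{dyn} = \frac{1}{2} \rho V^2
Substituting knowns: 112.5 = 0.5·1000·V²/1000
Solving for V: V = √(2·(112.5·1000)/1000) = 15 m/s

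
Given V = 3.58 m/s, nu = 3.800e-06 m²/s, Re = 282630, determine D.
Formula: Re = \frac{V D}{\nu}
Substituting knowns: 282630 = 3.58·D/3.800e-06
Solving for D: D = 282630·3.800e-06/3.58 = 0.3 m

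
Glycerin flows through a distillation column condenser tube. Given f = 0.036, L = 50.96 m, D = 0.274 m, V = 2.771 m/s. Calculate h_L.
Formula: h_L = f \frac{L}{D} \frac{V^2}{2g}
h_L = 0.036·(50.96/0.274)·2.771²/(2·9.81) = 2.62 m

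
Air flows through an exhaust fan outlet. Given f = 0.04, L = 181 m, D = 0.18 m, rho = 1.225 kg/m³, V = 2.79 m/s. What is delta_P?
Formula: \Delta P = f \frac{L}{D} \frac{\rho V^2}{2}
delta_P = 0.04·(181/0.18)·0.5·1.225·2.79²/1000 = 0.1918 kPa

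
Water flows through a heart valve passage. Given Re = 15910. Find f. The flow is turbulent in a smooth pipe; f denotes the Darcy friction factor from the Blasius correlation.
Formula: f = \frac{0.316}{Re^{0.25}}
f = 0.316/15910^0.25 = 0.02814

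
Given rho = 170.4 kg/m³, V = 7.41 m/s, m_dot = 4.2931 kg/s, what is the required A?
Formula: \dot{m} = \rho A V
Substituting knowns: 4.2931 = 170.4·A·7.41
Solving for A: A = 4.2931/(170.4·7.41) = 0.0034 m²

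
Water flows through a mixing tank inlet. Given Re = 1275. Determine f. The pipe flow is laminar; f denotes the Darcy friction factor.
Formula: f = \frac{64}{Re}
f = 64/1275 = 0.0502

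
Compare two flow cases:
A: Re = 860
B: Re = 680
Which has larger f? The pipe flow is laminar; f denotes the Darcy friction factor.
f(A) = 0.07442, f(B) = 0.09412. Answer: B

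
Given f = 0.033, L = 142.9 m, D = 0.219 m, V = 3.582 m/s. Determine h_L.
Formula: h_L = f \frac{L}{D} \frac{V^2}{2g}
h_L = 0.033·(142.9/0.219)·3.582²/(2·9.81) = 14.08 m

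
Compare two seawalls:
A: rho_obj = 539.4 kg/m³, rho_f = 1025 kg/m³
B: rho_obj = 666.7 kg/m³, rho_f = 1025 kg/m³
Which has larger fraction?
fraction(A) = 0.5262, fraction(B) = 0.6504. Answer: B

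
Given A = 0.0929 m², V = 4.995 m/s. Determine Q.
Formula: Q = A V
Q = 0.0929·4.995·1000 = 464 L/s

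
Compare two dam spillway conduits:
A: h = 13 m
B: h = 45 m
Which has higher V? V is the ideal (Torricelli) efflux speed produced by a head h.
V(A) = 15.97 m/s, V(B) = 29.71 m/s. Answer: B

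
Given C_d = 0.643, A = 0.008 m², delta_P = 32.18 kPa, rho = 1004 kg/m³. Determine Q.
Formula: Q = C_d A \sqrt{\frac{2 \Delta P}{\rho}}
Q = 0.643·0.008·√(2·(32.18·1000)/1004)·1000 = 41.19 L/s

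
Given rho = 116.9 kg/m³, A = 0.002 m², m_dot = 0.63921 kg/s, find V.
Formula: \dot{m} = \rho A V
Substituting knowns: 0.63921 = 116.9·0.002·V
Solving for V: V = 0.63921/(116.9·0.002) = 2.734 m/s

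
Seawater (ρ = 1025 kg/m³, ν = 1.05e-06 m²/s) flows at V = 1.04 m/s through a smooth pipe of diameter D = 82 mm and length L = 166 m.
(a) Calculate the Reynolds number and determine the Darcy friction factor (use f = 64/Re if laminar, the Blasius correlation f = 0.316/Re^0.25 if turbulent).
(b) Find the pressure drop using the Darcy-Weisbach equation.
(a) Re = V·D/ν = 1.04·0.082/1.05e-06 = 81219 → turbulent (Re > 4000); f = 0.316/Re^0.25 = 0.316/81219^0.25 = 0.018719
(b) Darcy-Weisbach: ΔP = f·(L/D)·½ρV²/1000 = 0.018719·(166/0.082)·½·1025·1.04²/1000 = 21.01 kPa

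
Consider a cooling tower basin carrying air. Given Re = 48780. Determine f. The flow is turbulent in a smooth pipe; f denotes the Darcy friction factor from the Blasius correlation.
Formula: f = \frac{0.316}{Re^{0.25}}
f = 0.316/48780^0.25 = 0.02126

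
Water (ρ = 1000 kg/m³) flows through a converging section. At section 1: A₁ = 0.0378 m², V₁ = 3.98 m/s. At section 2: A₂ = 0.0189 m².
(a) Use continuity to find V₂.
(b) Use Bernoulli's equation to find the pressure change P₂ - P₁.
(a) Continuity: A₁V₁=A₂V₂ -> V₂=A₁V₁/A₂=0.0378*3.98/0.0189=7.96 m/s
(b) Bernoulli: P₂-P₁=0.5*rho*(V₁^2-V₂^2)/1000=0.5*1000*(3.98^2-7.96^2)/1000=-23.76 kPa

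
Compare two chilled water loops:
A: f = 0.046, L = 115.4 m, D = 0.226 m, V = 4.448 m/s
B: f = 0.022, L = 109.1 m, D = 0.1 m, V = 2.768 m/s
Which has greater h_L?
h_L(A) = 23.69 m, h_L(B) = 9.373 m. Answer: A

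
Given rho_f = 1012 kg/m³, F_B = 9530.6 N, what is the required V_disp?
Formula: F_B = \rho_f g V_{disp}
Substituting knowns: 9530.6 = 1012·9.81·V_disp
Solving for V_disp: V_disp = 9530.6/(1012·9.81) = 0.96 m³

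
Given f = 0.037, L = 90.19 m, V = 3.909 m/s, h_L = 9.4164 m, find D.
Formula: h_L = f \frac{L}{D} \frac{V^2}{2g}
Substituting knowns: 9.4164 = 0.037·(90.19/D)·3.909²/(2·9.81)
Solving for D: D = 0.037·90.19·3.909²/(2·9.81·9.4164) = 0.276 m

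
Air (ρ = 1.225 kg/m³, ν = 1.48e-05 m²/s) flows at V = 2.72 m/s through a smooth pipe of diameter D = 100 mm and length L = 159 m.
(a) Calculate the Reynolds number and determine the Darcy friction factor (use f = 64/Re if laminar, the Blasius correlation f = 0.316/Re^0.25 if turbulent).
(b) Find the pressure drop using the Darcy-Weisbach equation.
(a) Re = V·D/ν = 2.72·0.1/1.48e-05 = 18378 → turbulent (Re > 4000); f = 0.316/Re^0.25 = 0.316/18378^0.25 = 0.02714
(b) Darcy-Weisbach: ΔP = f·(L/D)·½ρV²/1000 = 0.02714·(159/0.100)·½·1.225·2.72²/1000 = 0.1955 kPa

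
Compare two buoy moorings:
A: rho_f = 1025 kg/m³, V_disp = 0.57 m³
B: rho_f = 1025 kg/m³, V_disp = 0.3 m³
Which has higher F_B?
F_B(A) = 5731 N, F_B(B) = 3017 N. Answer: A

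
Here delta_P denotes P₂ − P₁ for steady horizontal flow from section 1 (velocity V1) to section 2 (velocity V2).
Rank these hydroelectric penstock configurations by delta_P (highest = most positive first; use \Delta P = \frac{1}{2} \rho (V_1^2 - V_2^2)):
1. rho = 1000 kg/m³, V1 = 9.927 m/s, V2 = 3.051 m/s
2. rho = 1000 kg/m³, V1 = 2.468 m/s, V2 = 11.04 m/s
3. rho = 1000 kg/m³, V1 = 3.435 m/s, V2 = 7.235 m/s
Case 1: delta_P = 44.62 kPa
Case 2: delta_P = -57.9 kPa
Case 3: delta_P = -20.27 kPa
Ranking (highest first): 1, 3, 2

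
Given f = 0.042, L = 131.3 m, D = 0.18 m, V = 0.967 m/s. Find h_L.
Formula: h_L = f \frac{L}{D} \frac{V^2}{2g}
h_L = 0.042·(131.3/0.18)·0.967²/(2·9.81) = 1.46 m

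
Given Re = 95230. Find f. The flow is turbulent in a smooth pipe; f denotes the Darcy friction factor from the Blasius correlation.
Formula: f = \frac{0.316}{Re^{0.25}}
f = 0.316/95230^0.25 = 0.01799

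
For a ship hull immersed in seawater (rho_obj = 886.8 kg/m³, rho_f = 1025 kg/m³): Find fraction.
Formula: f_{sub} = \frac{\rho_{obj}}{\rho_f}
fraction = 886.8/1025 = 0.8652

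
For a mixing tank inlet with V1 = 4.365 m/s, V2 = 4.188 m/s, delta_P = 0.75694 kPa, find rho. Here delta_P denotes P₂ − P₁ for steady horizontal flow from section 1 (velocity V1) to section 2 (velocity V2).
Formula: \Delta P = \frac{1}{2} \rho (V_1^2 - V_2^2)
Substituting knowns: 0.75694 = 0.5·rho·(4.365² − 4.188²)/1000
Solving for rho: rho = 2·(0.75694·1000)/(4.365² − 4.188²) = 1000 kg/m³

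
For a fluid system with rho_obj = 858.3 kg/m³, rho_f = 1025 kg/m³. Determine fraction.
Formula: f_{sub} = \frac{\rho_{obj}}{\rho_f}
fraction = 858.3/1025 = 0.8374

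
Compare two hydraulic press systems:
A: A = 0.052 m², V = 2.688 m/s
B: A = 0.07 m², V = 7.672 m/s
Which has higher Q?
Q(A) = 139.8 L/s, Q(B) = 537 L/s. Answer: B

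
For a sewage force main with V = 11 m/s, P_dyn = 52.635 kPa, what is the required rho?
Formula: P_{dyn} = \frac{1}{2} \rho V^2
Substituting knowns: 52.635 = 0.5·rho·11²/1000
Solving for rho: rho = 2·(52.635·1000)/11² = 870 kg/m³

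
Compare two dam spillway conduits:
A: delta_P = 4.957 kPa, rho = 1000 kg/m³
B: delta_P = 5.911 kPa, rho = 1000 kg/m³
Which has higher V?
V(A) = 3.149 m/s, V(B) = 3.438 m/s. Answer: B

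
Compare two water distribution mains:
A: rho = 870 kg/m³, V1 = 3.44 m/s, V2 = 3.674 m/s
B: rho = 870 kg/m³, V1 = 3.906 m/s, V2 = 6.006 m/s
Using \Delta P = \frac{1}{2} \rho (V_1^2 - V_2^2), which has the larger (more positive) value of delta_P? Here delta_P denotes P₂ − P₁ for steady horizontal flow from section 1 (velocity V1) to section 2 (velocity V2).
delta_P(A) = -0.7241 kPa, delta_P(B) = -9.055 kPa. Answer: A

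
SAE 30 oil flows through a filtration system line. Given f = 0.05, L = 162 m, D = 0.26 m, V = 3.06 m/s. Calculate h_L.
Formula: h_L = f \frac{L}{D} \frac{V^2}{2g}
h_L = 0.05·(162/0.26)·3.06²/(2·9.81) = 14.87 m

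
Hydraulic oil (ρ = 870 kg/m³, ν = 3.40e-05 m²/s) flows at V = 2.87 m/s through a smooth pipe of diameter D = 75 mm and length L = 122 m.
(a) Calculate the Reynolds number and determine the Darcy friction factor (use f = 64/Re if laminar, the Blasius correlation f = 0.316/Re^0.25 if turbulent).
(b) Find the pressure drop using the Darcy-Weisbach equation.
(a) Re = V·D/ν = 2.87·0.075/3.40e-05 = 6330.9 → turbulent (Re > 4000); f = 0.316/Re^0.25 = 0.316/6330.9^0.25 = 0.035426
(b) Darcy-Weisbach: ΔP = f·(L/D)·½ρV²/1000 = 0.035426·(122/0.075)·½·870·2.87²/1000 = 206.5 kPa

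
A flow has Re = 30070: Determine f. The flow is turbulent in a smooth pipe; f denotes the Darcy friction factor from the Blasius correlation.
Formula: f = \frac{0.316}{Re^{0.25}}
f = 0.316/30070^0.25 = 0.024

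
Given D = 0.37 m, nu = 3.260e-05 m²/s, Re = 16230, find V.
Formula: Re = \frac{V D}{\nu}
Substituting knowns: 16230 = V·0.37/3.260e-05
Solving for V: V = 16230·3.260e-05/0.37 = 1.43 m/s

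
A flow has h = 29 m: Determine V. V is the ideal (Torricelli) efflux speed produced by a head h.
Formula: V = \sqrt{2 g h}
V = √(2·9.81·29) = 23.85 m/s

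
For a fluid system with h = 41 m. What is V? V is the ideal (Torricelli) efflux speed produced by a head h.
Formula: V = \sqrt{2 g h}
V = √(2·9.81·41) = 28.36 m/s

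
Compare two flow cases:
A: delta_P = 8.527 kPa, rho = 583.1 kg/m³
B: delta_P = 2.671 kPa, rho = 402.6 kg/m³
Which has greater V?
V(A) = 5.408 m/s, V(B) = 3.643 m/s. Answer: A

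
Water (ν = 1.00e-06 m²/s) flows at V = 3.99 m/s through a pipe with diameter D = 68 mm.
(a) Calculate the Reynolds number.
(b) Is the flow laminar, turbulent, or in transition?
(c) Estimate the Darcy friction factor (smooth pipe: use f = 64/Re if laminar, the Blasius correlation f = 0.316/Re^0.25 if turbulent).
(a) Re = V·D/ν = 3.99·0.068/1.00e-06 = 271320
(b) Flow regime: turbulent (Re > 4000)
(c) Friction factor: f = 0.316/Re^0.25 = 0.316/271320^0.25 = 0.01385 (Blasius is strictly valid for Re ≲ 1e5; used here as the smooth-pipe estimate the problem specifies)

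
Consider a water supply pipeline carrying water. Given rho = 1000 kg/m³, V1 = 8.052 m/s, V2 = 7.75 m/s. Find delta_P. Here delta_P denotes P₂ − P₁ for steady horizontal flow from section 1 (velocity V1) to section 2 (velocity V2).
Formula: \Delta P = \frac{1}{2} \rho (V_1^2 - V_2^2)
delta_P = 0.5·1000·(8.052² − 7.75²)/1000 = 2.386 kPa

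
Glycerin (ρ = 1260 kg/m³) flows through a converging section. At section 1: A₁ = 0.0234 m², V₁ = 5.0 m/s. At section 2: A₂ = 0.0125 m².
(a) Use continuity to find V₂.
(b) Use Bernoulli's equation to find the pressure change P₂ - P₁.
(a) Continuity: A₁V₁=A₂V₂ -> V₂=A₁V₁/A₂=0.0234*5.0/0.0125=9.36 m/s
(b) Bernoulli: P₂-P₁=0.5*rho*(V₁^2-V₂^2)/1000=0.5*1260*(5.0^2-9.36^2)/1000=-39.44 kPa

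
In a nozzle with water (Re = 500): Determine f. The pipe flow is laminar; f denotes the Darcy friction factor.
Formula: f = \frac{64}{Re}
f = 64/500 = 0.128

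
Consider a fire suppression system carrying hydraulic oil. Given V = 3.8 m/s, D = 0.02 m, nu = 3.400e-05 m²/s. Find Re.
Formula: Re = \frac{V D}{\nu}
Re = 3.8·0.02/3.400e-05 = 2235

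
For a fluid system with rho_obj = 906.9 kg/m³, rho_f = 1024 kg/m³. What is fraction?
Formula: f_{sub} = \frac{\rho_{obj}}{\rho_f}
fraction = 906.9/1024 = 0.8856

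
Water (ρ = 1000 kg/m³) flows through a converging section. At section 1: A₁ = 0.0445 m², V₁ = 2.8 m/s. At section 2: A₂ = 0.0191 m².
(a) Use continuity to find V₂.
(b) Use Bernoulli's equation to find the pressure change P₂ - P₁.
(a) Continuity: A₁V₁=A₂V₂ -> V₂=A₁V₁/A₂=0.0445*2.8/0.0191=6.52 m/s
(b) Bernoulli: P₂-P₁=0.5*rho*(V₁^2-V₂^2)/1000=0.5*1000*(2.8^2-6.52^2)/1000=-17.34 kPa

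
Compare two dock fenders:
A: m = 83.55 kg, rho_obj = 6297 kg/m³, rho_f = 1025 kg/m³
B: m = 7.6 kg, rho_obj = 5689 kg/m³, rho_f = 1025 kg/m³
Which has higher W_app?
W_app(A) = 686.2 N, W_app(B) = 61.12 N. Answer: A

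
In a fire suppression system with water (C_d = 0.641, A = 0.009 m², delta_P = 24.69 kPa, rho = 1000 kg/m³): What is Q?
Formula: Q = C_d A \sqrt{\frac{2 \Delta P}{\rho}}
Q = 0.641·0.009·√(2·(24.69·1000)/1000)·1000 = 40.54 L/s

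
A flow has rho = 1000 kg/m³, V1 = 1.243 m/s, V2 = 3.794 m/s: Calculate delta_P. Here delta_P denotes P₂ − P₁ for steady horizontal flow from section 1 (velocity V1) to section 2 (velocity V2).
Formula: \Delta P = \frac{1}{2} \rho (V_1^2 - V_2^2)
delta_P = 0.5·1000·(1.243² − 3.794²)/1000 = -6.425 kPa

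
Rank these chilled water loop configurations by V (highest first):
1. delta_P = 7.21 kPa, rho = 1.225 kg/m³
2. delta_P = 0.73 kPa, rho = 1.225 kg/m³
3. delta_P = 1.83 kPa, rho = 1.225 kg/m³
Case 1: V = 108.5 m/s
Case 2: V = 34.52 m/s
Case 3: V = 54.66 m/s
Ranking (highest first): 1, 3, 2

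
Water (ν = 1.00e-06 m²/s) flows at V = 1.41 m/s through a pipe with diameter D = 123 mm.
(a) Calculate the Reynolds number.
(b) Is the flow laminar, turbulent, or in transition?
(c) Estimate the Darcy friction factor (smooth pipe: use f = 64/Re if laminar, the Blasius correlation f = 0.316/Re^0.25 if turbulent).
(a) Re = V·D/ν = 1.41·0.123/1.00e-06 = 173430
(b) Flow regime: turbulent (Re > 4000)
(c) Friction factor: f = 0.316/Re^0.25 = 0.316/173430^0.25 = 0.01548 (Blasius is strictly valid for Re ≲ 1e5; used here as the smooth-pipe estimate the problem specifies)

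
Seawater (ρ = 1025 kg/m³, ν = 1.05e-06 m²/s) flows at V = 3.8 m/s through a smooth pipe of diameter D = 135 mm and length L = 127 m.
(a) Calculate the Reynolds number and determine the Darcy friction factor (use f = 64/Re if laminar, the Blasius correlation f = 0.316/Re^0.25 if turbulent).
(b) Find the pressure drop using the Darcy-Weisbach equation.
(a) Re = V·D/ν = 3.8·0.135/1.05e-06 = 488570 → turbulent (Re > 4000); f = 0.316/Re^0.25 = 0.316/488570^0.25 = 0.011952 (Blasius is strictly valid for Re ≲ 1e5; used here as the smooth-pipe estimate the problem specifies)
(b) Darcy-Weisbach: ΔP = f·(L/D)·½ρV²/1000 = 0.011952·(127/0.135)·½·1025·3.8²/1000 = 83.21 kPa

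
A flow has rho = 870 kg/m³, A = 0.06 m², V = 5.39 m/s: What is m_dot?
Formula: \dot{m} = \rho A V
m_dot = 870·0.06·5.39 = 281.4 kg/s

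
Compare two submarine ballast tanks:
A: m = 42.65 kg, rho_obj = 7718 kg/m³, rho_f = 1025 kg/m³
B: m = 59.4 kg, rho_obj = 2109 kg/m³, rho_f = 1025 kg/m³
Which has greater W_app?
W_app(A) = 362.8 N, W_app(B) = 299.5 N. Answer: A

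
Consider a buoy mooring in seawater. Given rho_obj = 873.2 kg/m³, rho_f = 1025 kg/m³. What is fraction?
Formula: f_{sub} = \frac{\rho_{obj}}{\rho_f}
fraction = 873.2/1025 = 0.8519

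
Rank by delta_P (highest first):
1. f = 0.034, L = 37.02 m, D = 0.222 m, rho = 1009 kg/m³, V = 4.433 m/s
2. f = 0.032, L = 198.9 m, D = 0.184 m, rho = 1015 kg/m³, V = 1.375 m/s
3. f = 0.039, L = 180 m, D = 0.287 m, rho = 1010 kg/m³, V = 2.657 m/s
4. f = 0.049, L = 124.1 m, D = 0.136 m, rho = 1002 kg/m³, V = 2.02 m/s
Case 1: delta_P = 56.21 kPa
Case 2: delta_P = 33.19 kPa
Case 3: delta_P = 87.2 kPa
Case 4: delta_P = 91.4 kPa
Ranking (highest first): 4, 3, 1, 2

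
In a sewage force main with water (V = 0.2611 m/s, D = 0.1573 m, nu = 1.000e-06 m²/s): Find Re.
Formula: Re = \frac{V D}{\nu}
Re = 0.2611·0.1573/1.000e-06 = 41071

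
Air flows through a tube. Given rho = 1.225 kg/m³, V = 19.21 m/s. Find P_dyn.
Formula: P_{dyn} = \frac{1}{2} \rho V^2
P_dyn = 0.5·1.225·19.21²/1000 = 0.226 kPa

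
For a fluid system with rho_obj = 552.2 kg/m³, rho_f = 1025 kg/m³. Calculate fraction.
Formula: f_{sub} = \frac{\rho_{obj}}{\rho_f}
fraction = 552.2/1025 = 0.5387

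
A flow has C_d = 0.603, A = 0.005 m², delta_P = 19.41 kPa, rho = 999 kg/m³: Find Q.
Formula: Q = C_d A \sqrt{\frac{2 \Delta P}{\rho}}
Q = 0.603·0.005·√(2·(19.41·1000)/999)·1000 = 18.79 L/s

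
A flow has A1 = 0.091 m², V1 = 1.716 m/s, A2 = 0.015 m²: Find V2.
Formula: V_2 = \frac{A_1 V_1}{A_2}
V2 = 0.091·1.716/0.015 = 10.41 m/s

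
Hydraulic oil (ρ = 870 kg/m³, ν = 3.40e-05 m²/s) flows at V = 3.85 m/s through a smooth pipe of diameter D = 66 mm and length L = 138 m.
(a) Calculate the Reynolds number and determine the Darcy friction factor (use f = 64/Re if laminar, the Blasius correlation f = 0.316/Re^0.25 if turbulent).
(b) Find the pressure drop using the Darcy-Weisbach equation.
(a) Re = V·D/ν = 3.85·0.066/3.40e-05 = 7473.5 → turbulent (Re > 4000); f = 0.316/Re^0.25 = 0.316/7473.5^0.25 = 0.033986
(b) Darcy-Weisbach: ΔP = f·(L/D)·½ρV²/1000 = 0.033986·(138/0.066)·½·870·3.85²/1000 = 458.2 kPa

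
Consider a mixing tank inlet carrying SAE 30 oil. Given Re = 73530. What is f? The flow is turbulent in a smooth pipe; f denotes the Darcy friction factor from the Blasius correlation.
Formula: f = \frac{0.316}{Re^{0.25}}
f = 0.316/73530^0.25 = 0.01919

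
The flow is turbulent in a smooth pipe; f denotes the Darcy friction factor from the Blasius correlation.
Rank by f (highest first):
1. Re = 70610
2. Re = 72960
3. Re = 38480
Case 1: f = 0.01939
Case 2: f = 0.01923
Case 3: f = 0.02256
Ranking (highest first): 3, 1, 2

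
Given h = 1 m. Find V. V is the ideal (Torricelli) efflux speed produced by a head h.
Formula: V = \sqrt{2 g h}
V = √(2·9.81·1) = 4.429 m/s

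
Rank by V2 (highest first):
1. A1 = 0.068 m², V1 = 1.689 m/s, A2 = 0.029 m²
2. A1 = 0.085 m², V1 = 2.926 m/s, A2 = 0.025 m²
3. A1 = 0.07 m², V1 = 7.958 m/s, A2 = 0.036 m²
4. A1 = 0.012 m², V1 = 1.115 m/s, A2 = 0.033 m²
Case 1: V2 = 3.96 m/s
Case 2: V2 = 9.948 m/s
Case 3: V2 = 15.47 m/s
Case 4: V2 = 0.4055 m/s
Ranking (highest first): 3, 2, 1, 4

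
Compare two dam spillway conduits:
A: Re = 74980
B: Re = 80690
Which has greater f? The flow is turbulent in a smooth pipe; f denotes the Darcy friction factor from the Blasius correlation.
f(A) = 0.0191, f(B) = 0.01875. Answer: A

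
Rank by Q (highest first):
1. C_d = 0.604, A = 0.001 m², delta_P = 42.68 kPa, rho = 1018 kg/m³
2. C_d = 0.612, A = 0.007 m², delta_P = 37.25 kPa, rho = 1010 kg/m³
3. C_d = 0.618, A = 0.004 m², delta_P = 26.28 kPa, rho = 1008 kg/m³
Case 1: Q = 5.531 L/s
Case 2: Q = 36.79 L/s
Case 3: Q = 17.85 L/s
Ranking (highest first): 2, 3, 1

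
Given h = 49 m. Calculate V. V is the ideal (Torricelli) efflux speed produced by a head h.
Formula: V = \sqrt{2 g h}
V = √(2·9.81·49) = 31.01 m/s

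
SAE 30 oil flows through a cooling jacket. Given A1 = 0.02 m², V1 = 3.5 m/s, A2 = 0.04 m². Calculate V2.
Formula: V_2 = \frac{A_1 V_1}{A_2}
V2 = 0.02·3.5/0.04 = 1.75 m/s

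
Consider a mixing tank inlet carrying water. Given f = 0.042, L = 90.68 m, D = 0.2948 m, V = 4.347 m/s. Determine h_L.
Formula: h_L = f \frac{L}{D} \frac{V^2}{2g}
h_L = 0.042·(90.68/0.2948)·4.347²/(2·9.81) = 12.44 m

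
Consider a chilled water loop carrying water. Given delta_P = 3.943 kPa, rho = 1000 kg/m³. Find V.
Formula: V = \sqrt{\frac{2 \Delta P}{\rho}}
V = √(2·(3.943·1000)/1000) = 2.808 m/s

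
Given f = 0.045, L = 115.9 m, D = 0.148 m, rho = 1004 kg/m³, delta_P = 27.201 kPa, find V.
Formula: \Delta P = f \frac{L}{D} \frac{\rho V^2}{2}
Substituting knowns: 27.201 = 0.045·(115.9/0.148)·0.5·1004·V²/1000
Solving for V: V = √((27.201·1000)/(0.045·(115.9/0.148)·0.5·1004)) = 1.24 m/s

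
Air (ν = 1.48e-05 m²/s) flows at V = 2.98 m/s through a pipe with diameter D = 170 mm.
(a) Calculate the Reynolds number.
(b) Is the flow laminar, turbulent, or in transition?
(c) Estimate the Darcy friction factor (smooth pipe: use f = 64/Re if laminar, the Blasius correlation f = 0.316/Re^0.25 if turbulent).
(a) Re = V·D/ν = 2.98·0.17/1.48e-05 = 34230
(b) Flow regime: turbulent (Re > 4000)
(c) Friction factor: f = 0.316/Re^0.25 = 0.316/34230^0.25 = 0.02323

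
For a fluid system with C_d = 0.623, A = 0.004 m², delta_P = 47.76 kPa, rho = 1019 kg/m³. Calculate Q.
Formula: Q = C_d A \sqrt{\frac{2 \Delta P}{\rho}}
Q = 0.623·0.004·√(2·(47.76·1000)/1019)·1000 = 24.13 L/s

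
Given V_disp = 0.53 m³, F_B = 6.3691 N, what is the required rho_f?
Formula: F_B = \rho_f g V_{disp}
Substituting knowns: 6.3691 = rho_f·9.81·0.53
Solving for rho_f: rho_f = 6.3691/(9.81·0.53) = 1.225 kg/m³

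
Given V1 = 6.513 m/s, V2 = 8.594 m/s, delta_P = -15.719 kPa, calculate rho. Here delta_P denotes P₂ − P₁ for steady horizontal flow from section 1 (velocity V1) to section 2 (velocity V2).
Formula: \Delta P = \frac{1}{2} \rho (V_1^2 - V_2^2)
Substituting knowns: -15.719 = 0.5·rho·(6.513² − 8.594²)/1000
Solving for rho: rho = 2·(-15.719·1000)/(6.513² − 8.594²) = 1000 kg/m³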